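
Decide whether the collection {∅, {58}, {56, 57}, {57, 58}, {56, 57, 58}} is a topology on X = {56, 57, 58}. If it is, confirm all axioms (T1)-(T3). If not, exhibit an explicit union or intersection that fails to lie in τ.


τ is NOT a topology on X.

Axiom (T1): ∅ ∈ τ? Yes; X ∈ τ? Yes.
Axiom (T2/T3): check pairwise unions and intersections of members of τ.
Counterexample for (T3): {56, 57} ∩ {57, 58} = {57} ∉ τ. Therefore τ is NOT a topology.


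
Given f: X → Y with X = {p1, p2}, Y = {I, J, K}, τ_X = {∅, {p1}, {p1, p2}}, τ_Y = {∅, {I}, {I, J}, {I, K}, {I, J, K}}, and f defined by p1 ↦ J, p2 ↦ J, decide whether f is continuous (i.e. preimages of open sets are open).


f IS continuous.

Compute f^{-1}(U) for each U ∈ τ_Y:
  U = ∅: f^{-1}(U) = ∅ ∈ τ_X ✓.
  U = {I}: f^{-1}(U) = ∅ ∈ τ_X ✓.
  U = {I, J}: f^{-1}(U) = {p1, p2} ∈ τ_X ✓.
  U = {I, K}: f^{-1}(U) = ∅ ∈ τ_X ✓.
  U = {I, J, K}: f^{-1}(U) = {p1, p2} ∈ τ_X ✓.
Every preimage lies in τ_X, so f IS continuous.


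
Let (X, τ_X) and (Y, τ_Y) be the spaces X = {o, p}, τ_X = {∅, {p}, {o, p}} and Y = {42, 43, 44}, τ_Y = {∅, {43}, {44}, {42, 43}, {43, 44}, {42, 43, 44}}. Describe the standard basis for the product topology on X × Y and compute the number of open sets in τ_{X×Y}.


Basis B = {∅ × ∅, {p} × {43}, {p} × {44}, {o, p} × {43}, {o, p} × {44}, {p} × {42, 43}, {p} × {43, 44}, {p} × {42, 43, 44}, {o, p} × {42, 43}, {o, p} × {43, 44}, {o, p} × {42, 43, 44}}; |τ_{X×Y}| = 18.

Enumerate products U × V with U ∈ τ_X, V ∈ τ_Y (deduplicated):
  ∅ × ∅ = {} (∅)
  {p} × {43} = {(p,43)}
  {p} × {44} = {(p,44)}
  {o, p} × {43} = {(o,43), (p,43)}
  {o, p} × {44} = {(o,44), (p,44)}
  {p} × {42, 43} = {(p,42), (p,43)}
  {p} × {43, 44} = {(p,43), (p,44)}
  {p} × {42, 43, 44} = {(p,42), (p,43), (p,44)}
  {o, p} × {42, 43} = {(o,42), (o,43), (p,42), (p,43)}
  {o, p} × {43, 44} = {(o,43), (o,44), (p,43), (p,44)}
  {o, p} × {42, 43, 44} = {(o,42), (o,43), (o,44), (p,42), (p,43), (p,44)}
These 11 distinct sets form the basis B.
Close under arbitrary unions to get τ_{X×Y}; counting gives |τ_{X×Y}| = 18.


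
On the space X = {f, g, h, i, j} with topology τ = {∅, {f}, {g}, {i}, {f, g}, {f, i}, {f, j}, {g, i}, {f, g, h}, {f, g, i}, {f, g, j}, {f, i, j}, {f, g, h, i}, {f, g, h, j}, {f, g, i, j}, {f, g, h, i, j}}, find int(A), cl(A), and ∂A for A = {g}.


int(A) = {g}, cl(A) = {g, h}, ∂A = {h}.

Closed sets in (X, τ) are complements of opens:
  closed(X, τ) = {∅, {h}, {i}, {j}, {g, h}, {h, i}, {h, j}, {i, j}, {f, h, j}, {g, h, i}, {g, h, j}, {h, i, j}, {f, g, h, j}, {f, h, i, j}, {g, h, i, j}, {f, g, h, i, j}}.
int(A) = ⋃ {U ∈ τ : U ⊆ A}. Opens contained in A: ∅, {g}.
Taking the union of these: int(A) = {g}.
cl(A) = ⋂ {C closed : A ⊆ C}. Closed sets containing A: {g, h}, {g, h, i}, {g, h, j}, {f, g, h, j}, {g, h, i, j}, {f, g, h, i, j}.
Intersecting these: cl(A) = {g, h}.
∂A = cl(A) ∖ int(A) = {g, h} ∖ {g} = {h}.


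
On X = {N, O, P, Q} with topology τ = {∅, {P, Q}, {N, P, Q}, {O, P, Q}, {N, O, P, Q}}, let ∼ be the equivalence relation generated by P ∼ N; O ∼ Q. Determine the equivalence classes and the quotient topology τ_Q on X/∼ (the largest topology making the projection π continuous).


X/∼ = {[N=P], [O=Q]}; |τ_Q| = 2.

Equivalence classes: [N=P], [O=Q].
Quotient map π: X → X/∼ sends N ↦ [N=P], O ↦ [O=Q], P ↦ [N=P], Q ↦ [O=Q].
For each subset V ⊆ X/∼, compute π^{-1}(V) ⊆ X and check whether π^{-1}(V) ∈ τ. V is open in τ_Q iff π^{-1}(V) ∈ τ.
  V = {}: π^{-1}(V) = ∅ ∈ τ ✓.
  V = {[N=P]}: π^{-1}(V) = {N, P} ∉ τ ✗.
  V = {[O=Q]}: π^{-1}(V) = {O, Q} ∉ τ ✗.
  V = {[N=P], [O=Q]}: π^{-1}(V) = {N, O, P, Q} ∈ τ ✓.
Open sets in the quotient: τ_Q = {{}, {[N=P], [O=Q]}} (2 elements).


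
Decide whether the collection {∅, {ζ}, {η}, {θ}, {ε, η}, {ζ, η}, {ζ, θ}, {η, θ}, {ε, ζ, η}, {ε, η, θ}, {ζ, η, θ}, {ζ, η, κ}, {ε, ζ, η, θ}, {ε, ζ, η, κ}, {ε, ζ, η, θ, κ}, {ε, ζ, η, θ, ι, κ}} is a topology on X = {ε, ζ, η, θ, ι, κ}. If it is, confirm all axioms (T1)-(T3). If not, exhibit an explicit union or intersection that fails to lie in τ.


τ is NOT a topology on X.

Axiom (T1): ∅ ∈ τ? Yes; X ∈ τ? Yes.
Axiom (T2/T3): check pairwise unions and intersections of members of τ.
Counterexample for (T2): {θ} ∪ {ζ, η, κ} = {ζ, η, θ, κ} ∉ τ. Therefore τ is NOT a topology.


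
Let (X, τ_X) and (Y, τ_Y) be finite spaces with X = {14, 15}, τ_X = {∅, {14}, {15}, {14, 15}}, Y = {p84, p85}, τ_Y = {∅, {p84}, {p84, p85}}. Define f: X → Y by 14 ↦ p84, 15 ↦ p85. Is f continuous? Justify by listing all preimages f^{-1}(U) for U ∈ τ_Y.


f IS continuous.

Compute f^{-1}(U) for each U ∈ τ_Y:
  U = ∅: f^{-1}(U) = ∅ ∈ τ_X ✓.
  U = {p84}: f^{-1}(U) = {14} ∈ τ_X ✓.
  U = {p84, p85}: f^{-1}(U) = {14, 15} ∈ τ_X ✓.
Every preimage lies in τ_X, so f IS continuous.


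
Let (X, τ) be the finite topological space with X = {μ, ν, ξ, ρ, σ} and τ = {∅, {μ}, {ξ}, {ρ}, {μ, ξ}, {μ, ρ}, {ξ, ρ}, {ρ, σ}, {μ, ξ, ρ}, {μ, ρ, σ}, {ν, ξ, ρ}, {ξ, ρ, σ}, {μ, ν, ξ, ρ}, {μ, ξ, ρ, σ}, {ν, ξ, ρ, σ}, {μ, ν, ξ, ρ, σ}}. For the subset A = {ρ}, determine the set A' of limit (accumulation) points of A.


A' = {ν, σ}

For each x ∈ X, list the open sets U ∈ τ with x ∈ U, then check whether U ∩ (A ∖ {x}) ≠ ∅ for every such U.
  x = μ: open {μ} ∋ x has {μ} ∩ (A ∖ {μ}) = ∅, so x is NOT a limit point.
  x = ν: opens ∋ x are {ν, ξ, ρ}, {μ, ν, ξ, ρ}, {ν, ξ, ρ, σ}, {μ, ν, ξ, ρ, σ}; each meets A ∖ {ν}, so x IS a limit point.
  x = ξ: open {ξ} ∋ x has {ξ} ∩ (A ∖ {ξ}) = ∅, so x is NOT a limit point.
  x = ρ: open {ρ} ∋ x has {ρ} ∩ (A ∖ {ρ}) = ∅, so x is NOT a limit point.
  x = σ: opens ∋ x are {ρ, σ}, {μ, ρ, σ}, {ξ, ρ, σ}, {μ, ξ, ρ, σ}, {ν, ξ, ρ, σ}, {μ, ν, ξ, ρ, σ}; each meets A ∖ {σ}, so x IS a limit point.
Collecting: A' = {ν, σ}.


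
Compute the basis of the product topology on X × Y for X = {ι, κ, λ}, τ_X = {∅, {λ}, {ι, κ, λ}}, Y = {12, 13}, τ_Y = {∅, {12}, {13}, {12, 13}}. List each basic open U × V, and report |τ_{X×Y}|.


Basis B = {∅ × ∅, {λ} × {12}, {λ} × {13}, {λ} × {12, 13}, {ι, κ, λ} × {12}, {ι, κ, λ} × {13}, {ι, κ, λ} × {12, 13}}; |τ_{X×Y}| = 9.

Enumerate products U × V with U ∈ τ_X, V ∈ τ_Y (deduplicated):
  ∅ × ∅ = {} (∅)
  {λ} × {12} = {(λ,12)}
  {λ} × {13} = {(λ,13)}
  {λ} × {12, 13} = {(λ,12), (λ,13)}
  {ι, κ, λ} × {12} = {(ι,12), (κ,12), (λ,12)}
  {ι, κ, λ} × {13} = {(ι,13), (κ,13), (λ,13)}
  {ι, κ, λ} × {12, 13} = {(ι,12), (ι,13), (κ,12), (κ,13), (λ,12), (λ,13)}
These 7 distinct sets form the basis B.
Close under arbitrary unions to get τ_{X×Y}; counting gives |τ_{X×Y}| = 9.


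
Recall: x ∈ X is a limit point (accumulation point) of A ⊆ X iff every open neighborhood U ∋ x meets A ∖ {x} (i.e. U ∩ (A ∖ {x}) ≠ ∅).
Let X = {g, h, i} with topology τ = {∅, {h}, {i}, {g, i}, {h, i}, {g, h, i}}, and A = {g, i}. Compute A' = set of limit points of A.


A' = {g}

For each x ∈ X, list the open sets U ∈ τ with x ∈ U, then check whether U ∩ (A ∖ {x}) ≠ ∅ for every such U.
  x = g: opens ∋ x are {g, i}, {g, h, i}; each meets A ∖ {g}, so x IS a limit point.
  x = h: open {h} ∋ x has {h} ∩ (A ∖ {h}) = ∅, so x is NOT a limit point.
  x = i: open {i} ∋ x has {i} ∩ (A ∖ {i}) = ∅, so x is NOT a limit point.
Collecting: A' = {g}.


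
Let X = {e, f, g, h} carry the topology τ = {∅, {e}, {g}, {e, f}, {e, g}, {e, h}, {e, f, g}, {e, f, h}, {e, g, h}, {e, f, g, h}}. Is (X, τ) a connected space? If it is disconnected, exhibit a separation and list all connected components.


(X, τ) is disconnected; components = [{g}, {e, f, h}].

Find clopen sets (U ∈ τ with X ∖ U ∈ τ):
  U = ∅, X ∖ U = {e, f, g, h} — both open, so U is clopen.
  U = {g}, X ∖ U = {e, f, h} — both open, so U is clopen.
  U = {e, f, h}, X ∖ U = {g} — both open, so U is clopen.
  U = {e, f, g, h}, X ∖ U = ∅ — both open, so U is clopen.
Nontrivial clopen(s) exist: e.g. {e, f, h}. So (X, τ) is disconnected.
Compute connected components by grouping points that agree on all clopens:
  component: {g}
  component: {e, f, h}


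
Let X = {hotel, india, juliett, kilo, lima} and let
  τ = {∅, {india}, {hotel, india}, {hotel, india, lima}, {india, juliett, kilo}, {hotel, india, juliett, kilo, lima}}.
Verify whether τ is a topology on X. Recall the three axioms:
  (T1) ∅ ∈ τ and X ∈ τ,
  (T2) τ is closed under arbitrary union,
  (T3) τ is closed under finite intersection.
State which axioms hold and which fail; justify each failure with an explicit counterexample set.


τ is NOT a topology on X.

Axiom (T1): ∅ ∈ τ? Yes; X ∈ τ? Yes.
Axiom (T2/T3): check pairwise unions and intersections of members of τ.
Counterexample for (T2): {hotel, india} ∪ {india, juliett, kilo} = {hotel, india, juliett, kilo} ∉ τ. Therefore τ is NOT a topology.


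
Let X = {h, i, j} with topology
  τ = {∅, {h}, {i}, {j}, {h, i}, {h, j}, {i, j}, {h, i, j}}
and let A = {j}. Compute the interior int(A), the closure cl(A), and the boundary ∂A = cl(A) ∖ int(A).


int(A) = {j}, cl(A) = {j}, ∂A = ∅.

Closed sets in (X, τ) are complements of opens:
  closed(X, τ) = {∅, {h}, {i}, {j}, {h, i}, {h, j}, {i, j}, {h, i, j}}.
int(A) = ⋃ {U ∈ τ : U ⊆ A}. Opens contained in A: ∅, {j}.
Taking the union of these: int(A) = {j}.
cl(A) = ⋂ {C closed : A ⊆ C}. Closed sets containing A: {j}, {h, j}, {i, j}, {h, i, j}.
Intersecting these: cl(A) = {j}.
∂A = cl(A) ∖ int(A) = {j} ∖ {j} = ∅.


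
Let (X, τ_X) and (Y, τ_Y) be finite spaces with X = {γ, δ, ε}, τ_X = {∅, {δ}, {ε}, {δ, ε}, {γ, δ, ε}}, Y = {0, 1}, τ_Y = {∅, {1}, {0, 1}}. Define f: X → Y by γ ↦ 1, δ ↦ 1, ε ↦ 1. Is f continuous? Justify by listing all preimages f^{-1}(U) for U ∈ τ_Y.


f IS continuous.

Compute f^{-1}(U) for each U ∈ τ_Y:
  U = ∅: f^{-1}(U) = ∅ ∈ τ_X ✓.
  U = {1}: f^{-1}(U) = {γ, δ, ε} ∈ τ_X ✓.
  U = {0, 1}: f^{-1}(U) = {γ, δ, ε} ∈ τ_X ✓.
Every preimage lies in τ_X, so f IS continuous.


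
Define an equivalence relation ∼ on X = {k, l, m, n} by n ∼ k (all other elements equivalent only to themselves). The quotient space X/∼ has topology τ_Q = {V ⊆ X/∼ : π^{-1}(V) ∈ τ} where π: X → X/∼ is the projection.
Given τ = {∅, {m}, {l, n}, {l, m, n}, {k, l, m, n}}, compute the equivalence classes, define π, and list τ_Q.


X/∼ = {[k=n], [l], [m]}; |τ_Q| = 3.

Equivalence classes: [k=n], [l], [m].
Quotient map π: X → X/∼ sends k ↦ [k=n], l ↦ [l], m ↦ [m], n ↦ [k=n].
For each subset V ⊆ X/∼, compute π^{-1}(V) ⊆ X and check whether π^{-1}(V) ∈ τ. V is open in τ_Q iff π^{-1}(V) ∈ τ.
  V = {}: π^{-1}(V) = ∅ ∈ τ ✓.
  V = {[k=n]}: π^{-1}(V) = {k, n} ∉ τ ✗.
  V = {[l]}: π^{-1}(V) = {l} ∉ τ ✗.
  V = {[k=n], [l]}: π^{-1}(V) = {k, l, n} ∉ τ ✗.
  V = {[m]}: π^{-1}(V) = {m} ∈ τ ✓.
  V = {[k=n], [m]}: π^{-1}(V) = {k, m, n} ∉ τ ✗.
  V = {[l], [m]}: π^{-1}(V) = {l, m} ∉ τ ✗.
  V = {[k=n], [l], [m]}: π^{-1}(V) = {k, l, m, n} ∈ τ ✓.
Open sets in the quotient: τ_Q = {{}, {[m]}, {[k=n], [l], [m]}} (3 elements).


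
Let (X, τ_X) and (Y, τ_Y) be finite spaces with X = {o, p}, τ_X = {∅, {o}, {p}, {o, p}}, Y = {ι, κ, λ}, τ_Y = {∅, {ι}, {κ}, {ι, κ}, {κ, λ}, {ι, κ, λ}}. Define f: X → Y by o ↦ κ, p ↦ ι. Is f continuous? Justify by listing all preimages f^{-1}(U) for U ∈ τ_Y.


f IS continuous.

Compute f^{-1}(U) for each U ∈ τ_Y:
  U = ∅: f^{-1}(U) = ∅ ∈ τ_X ✓.
  U = {ι}: f^{-1}(U) = {p} ∈ τ_X ✓.
  U = {κ}: f^{-1}(U) = {o} ∈ τ_X ✓.
  U = {ι, κ}: f^{-1}(U) = {o, p} ∈ τ_X ✓.
  U = {κ, λ}: f^{-1}(U) = {o} ∈ τ_X ✓.
  U = {ι, κ, λ}: f^{-1}(U) = {o, p} ∈ τ_X ✓.
Every preimage lies in τ_X, so f IS continuous.


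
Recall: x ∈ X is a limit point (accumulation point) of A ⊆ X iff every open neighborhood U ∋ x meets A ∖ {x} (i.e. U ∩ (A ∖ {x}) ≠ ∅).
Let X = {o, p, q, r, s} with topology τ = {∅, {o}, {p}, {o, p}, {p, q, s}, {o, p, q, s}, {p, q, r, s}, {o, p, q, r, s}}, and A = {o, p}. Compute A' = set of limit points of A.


A' = {q, r, s}

For each x ∈ X, list the open sets U ∈ τ with x ∈ U, then check whether U ∩ (A ∖ {x}) ≠ ∅ for every such U.
  x = o: open {o} ∋ x has {o} ∩ (A ∖ {o}) = ∅, so x is NOT a limit point.
  x = p: open {p} ∋ x has {p} ∩ (A ∖ {p}) = ∅, so x is NOT a limit point.
  x = q: opens ∋ x are {p, q, s}, {o, p, q, s}, {p, q, r, s}, {o, p, q, r, s}; each meets A ∖ {q}, so x IS a limit point.
  x = r: opens ∋ x are {p, q, r, s}, {o, p, q, r, s}; each meets A ∖ {r}, so x IS a limit point.
  x = s: opens ∋ x are {p, q, s}, {o, p, q, s}, {p, q, r, s}, {o, p, q, r, s}; each meets A ∖ {s}, so x IS a limit point.
Collecting: A' = {q, r, s}.


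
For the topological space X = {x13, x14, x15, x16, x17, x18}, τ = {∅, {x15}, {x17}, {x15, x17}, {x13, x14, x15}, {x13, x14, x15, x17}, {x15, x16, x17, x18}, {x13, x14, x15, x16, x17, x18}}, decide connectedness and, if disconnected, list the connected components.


(X, τ) is connected.

Find clopen sets (U ∈ τ with X ∖ U ∈ τ):
  U = ∅, X ∖ U = {x13, x14, x15, x16, x17, x18} — both open, so U is clopen.
  U = {x13, x14, x15, x16, x17, x18}, X ∖ U = ∅ — both open, so U is clopen.
Only trivial clopens (∅ and X) exist, so (X, τ) is connected.
Compute connected components by grouping points that agree on all clopens:
  component: {x13, x14, x15, x16, x17, x18}


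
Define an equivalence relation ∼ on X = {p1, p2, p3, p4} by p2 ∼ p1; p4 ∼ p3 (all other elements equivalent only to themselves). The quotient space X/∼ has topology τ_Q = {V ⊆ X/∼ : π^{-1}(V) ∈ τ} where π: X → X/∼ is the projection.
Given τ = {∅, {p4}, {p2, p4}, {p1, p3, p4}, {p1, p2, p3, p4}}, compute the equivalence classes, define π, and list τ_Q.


X/∼ = {[p1=p2], [p3=p4]}; |τ_Q| = 2.

Equivalence classes: [p1=p2], [p3=p4].
Quotient map π: X → X/∼ sends p1 ↦ [p1=p2], p2 ↦ [p1=p2], p3 ↦ [p3=p4], p4 ↦ [p3=p4].
For each subset V ⊆ X/∼, compute π^{-1}(V) ⊆ X and check whether π^{-1}(V) ∈ τ. V is open in τ_Q iff π^{-1}(V) ∈ τ.
  V = {}: π^{-1}(V) = ∅ ∈ τ ✓.
  V = {[p1=p2]}: π^{-1}(V) = {p1, p2} ∉ τ ✗.
  V = {[p3=p4]}: π^{-1}(V) = {p3, p4} ∉ τ ✗.
  V = {[p1=p2], [p3=p4]}: π^{-1}(V) = {p1, p2, p3, p4} ∈ τ ✓.
Open sets in the quotient: τ_Q = {{}, {[p1=p2], [p3=p4]}} (2 elements).


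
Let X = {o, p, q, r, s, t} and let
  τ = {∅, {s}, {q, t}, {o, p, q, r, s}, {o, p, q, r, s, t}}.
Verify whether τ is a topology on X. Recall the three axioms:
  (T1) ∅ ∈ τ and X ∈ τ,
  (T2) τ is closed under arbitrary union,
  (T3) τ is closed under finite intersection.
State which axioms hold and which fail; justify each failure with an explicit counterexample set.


τ is NOT a topology on X.

Axiom (T1): ∅ ∈ τ? Yes; X ∈ τ? Yes.
Axiom (T2/T3): check pairwise unions and intersections of members of τ.
Counterexample for (T2): {s} ∪ {q, t} = {q, s, t} ∉ τ. Therefore τ is NOT a topology.


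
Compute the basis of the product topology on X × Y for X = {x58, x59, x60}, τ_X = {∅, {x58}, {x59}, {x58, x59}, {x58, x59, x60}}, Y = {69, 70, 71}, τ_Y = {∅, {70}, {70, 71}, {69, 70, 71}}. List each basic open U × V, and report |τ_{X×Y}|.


Basis B = {∅ × ∅, {x58} × {70}, {x59} × {70}, {x58} × {70, 71}, {x58, x59} × {70}, {x59} × {70, 71}, {x58} × {69, 70, 71}, {x58, x59, x60} × {70}, {x59} × {69, 70, 71}, {x58, x59} × {70, 71}, {x58, x59} × {69, 70, 71}, {x58, x59, x60} × {70, 71}, {x58, x59, x60} × {69, 70, 71}}; |τ_{X×Y}| = 30.

Enumerate products U × V with U ∈ τ_X, V ∈ τ_Y (deduplicated):
  ∅ × ∅ = {} (∅)
  {x58} × {70} = {(x58,70)}
  {x59} × {70} = {(x59,70)}
  {x58} × {70, 71} = {(x58,70), (x58,71)}
  {x58, x59} × {70} = {(x58,70), (x59,70)}
  {x59} × {70, 71} = {(x59,70), (x59,71)}
  {x58} × {69, 70, 71} = {(x58,69), (x58,70), (x58,71)}
  {x58, x59, x60} × {70} = {(x58,70), (x59,70), (x60,70)}
  {x59} × {69, 70, 71} = {(x59,69), (x59,70), (x59,71)}
  {x58, x59} × {70, 71} = {(x58,70), (x58,71), (x59,70), (x59,71)}
  {x58, x59} × {69, 70, 71} = {(x58,69), (x58,70), (x58,71), (x59,69), (x59,70), (x59,71)}
  {x58, x59, x60} × {70, 71} = {(x58,70), (x58,71), (x59,70), (x59,71), (x60,70), (x60,71)}
  {x58, x59, x60} × {69, 70, 71} = {(x58,69), (x58,70), (x58,71), (x59,69), (x59,70), (x59,71), (x60,69), (x60,70), (x60,71)}
These 13 distinct sets form the basis B.
Close under arbitrary unions to get τ_{X×Y}; counting gives |τ_{X×Y}| = 30.


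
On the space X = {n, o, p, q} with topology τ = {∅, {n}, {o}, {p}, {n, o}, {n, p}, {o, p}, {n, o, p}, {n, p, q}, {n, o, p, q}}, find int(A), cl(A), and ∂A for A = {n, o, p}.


int(A) = {n, o, p}, cl(A) = {n, o, p, q}, ∂A = {q}.

Closed sets in (X, τ) are complements of opens:
  closed(X, τ) = {∅, {o}, {q}, {n, q}, {o, q}, {p, q}, {n, o, q}, {n, p, q}, {o, p, q}, {n, o, p, q}}.
int(A) = ⋃ {U ∈ τ : U ⊆ A}. Opens contained in A: ∅, {n}, {o}, {p}, {n, o}, {n, p}, {o, p}, {n, o, p}.
Taking the union of these: int(A) = {n, o, p}.
cl(A) = ⋂ {C closed : A ⊆ C}. Closed sets containing A: {n, o, p, q}.
Intersecting these: cl(A) = {n, o, p, q}.
∂A = cl(A) ∖ int(A) = {n, o, p, q} ∖ {n, o, p} = {q}.


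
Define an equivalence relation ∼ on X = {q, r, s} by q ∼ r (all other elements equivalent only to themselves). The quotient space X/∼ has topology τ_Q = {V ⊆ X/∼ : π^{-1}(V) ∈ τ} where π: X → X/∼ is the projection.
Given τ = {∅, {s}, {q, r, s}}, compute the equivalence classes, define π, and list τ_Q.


X/∼ = {[q=r], [s]}; |τ_Q| = 3.

Equivalence classes: [q=r], [s].
Quotient map π: X → X/∼ sends q ↦ [q=r], r ↦ [q=r], s ↦ [s].
For each subset V ⊆ X/∼, compute π^{-1}(V) ⊆ X and check whether π^{-1}(V) ∈ τ. V is open in τ_Q iff π^{-1}(V) ∈ τ.
  V = {}: π^{-1}(V) = ∅ ∈ τ ✓.
  V = {[q=r]}: π^{-1}(V) = {q, r} ∉ τ ✗.
  V = {[s]}: π^{-1}(V) = {s} ∈ τ ✓.
  V = {[q=r], [s]}: π^{-1}(V) = {q, r, s} ∈ τ ✓.
Open sets in the quotient: τ_Q = {{}, {[s]}, {[q=r], [s]}} (3 elements).


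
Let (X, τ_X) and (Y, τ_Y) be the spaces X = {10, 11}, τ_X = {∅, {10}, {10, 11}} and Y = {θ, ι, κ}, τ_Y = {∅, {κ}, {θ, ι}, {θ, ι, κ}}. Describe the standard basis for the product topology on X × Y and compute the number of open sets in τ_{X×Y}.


Basis B = {∅ × ∅, {10} × {κ}, {10} × {θ, ι}, {10, 11} × {κ}, {10} × {θ, ι, κ}, {10, 11} × {θ, ι}, {10, 11} × {θ, ι, κ}}; |τ_{X×Y}| = 9.

Enumerate products U × V with U ∈ τ_X, V ∈ τ_Y (deduplicated):
  ∅ × ∅ = {} (∅)
  {10} × {κ} = {(10,κ)}
  {10} × {θ, ι} = {(10,θ), (10,ι)}
  {10, 11} × {κ} = {(10,κ), (11,κ)}
  {10} × {θ, ι, κ} = {(10,θ), (10,ι), (10,κ)}
  {10, 11} × {θ, ι} = {(10,θ), (10,ι), (11,θ), (11,ι)}
  {10, 11} × {θ, ι, κ} = {(10,θ), (10,ι), (10,κ), (11,θ), (11,ι), (11,κ)}
These 7 distinct sets form the basis B.
Close under arbitrary unions to get τ_{X×Y}; counting gives |τ_{X×Y}| = 9.


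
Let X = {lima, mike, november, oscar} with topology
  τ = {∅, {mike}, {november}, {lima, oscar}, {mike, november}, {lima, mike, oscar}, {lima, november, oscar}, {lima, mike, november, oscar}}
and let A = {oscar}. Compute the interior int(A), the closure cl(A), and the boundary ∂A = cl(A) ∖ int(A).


int(A) = ∅, cl(A) = {lima, oscar}, ∂A = {lima, oscar}.

Closed sets in (X, τ) are complements of opens:
  closed(X, τ) = {∅, {mike}, {november}, {lima, oscar}, {mike, november}, {lima, mike, oscar}, {lima, november, oscar}, {lima, mike, november, oscar}}.
int(A) = ⋃ {U ∈ τ : U ⊆ A}. Opens contained in A: ∅.
Taking the union of these: int(A) = ∅.
cl(A) = ⋂ {C closed : A ⊆ C}. Closed sets containing A: {lima, oscar}, {lima, mike, oscar}, {lima, november, oscar}, {lima, mike, november, oscar}.
Intersecting these: cl(A) = {lima, oscar}.
∂A = cl(A) ∖ int(A) = {lima, oscar} ∖ ∅ = {lima, oscar}.


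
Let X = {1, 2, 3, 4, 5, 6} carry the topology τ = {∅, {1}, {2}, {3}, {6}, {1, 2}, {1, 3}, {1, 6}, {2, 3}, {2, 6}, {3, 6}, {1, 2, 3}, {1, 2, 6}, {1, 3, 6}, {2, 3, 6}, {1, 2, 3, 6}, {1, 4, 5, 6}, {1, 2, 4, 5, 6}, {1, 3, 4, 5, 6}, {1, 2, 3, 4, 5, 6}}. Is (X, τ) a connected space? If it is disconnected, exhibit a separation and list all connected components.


(X, τ) is disconnected; components = [{2}, {3}, {1, 4, 5, 6}].

Find clopen sets (U ∈ τ with X ∖ U ∈ τ):
  U = ∅, X ∖ U = {1, 2, 3, 4, 5, 6} — both open, so U is clopen.
  U = {2}, X ∖ U = {1, 3, 4, 5, 6} — both open, so U is clopen.
  U = {3}, X ∖ U = {1, 2, 4, 5, 6} — both open, so U is clopen.
  U = {2, 3}, X ∖ U = {1, 4, 5, 6} — both open, so U is clopen.
  U = {1, 4, 5, 6}, X ∖ U = {2, 3} — both open, so U is clopen.
  U = {1, 2, 4, 5, 6}, X ∖ U = {3} — both open, so U is clopen.
  U = {1, 3, 4, 5, 6}, X ∖ U = {2} — both open, so U is clopen.
  U = {1, 2, 3, 4, 5, 6}, X ∖ U = ∅ — both open, so U is clopen.
Nontrivial clopen(s) exist: e.g. {1, 4, 5, 6}. So (X, τ) is disconnected.
Compute connected components by grouping points that agree on all clopens:
  component: {2}
  component: {3}
  component: {1, 4, 5, 6}


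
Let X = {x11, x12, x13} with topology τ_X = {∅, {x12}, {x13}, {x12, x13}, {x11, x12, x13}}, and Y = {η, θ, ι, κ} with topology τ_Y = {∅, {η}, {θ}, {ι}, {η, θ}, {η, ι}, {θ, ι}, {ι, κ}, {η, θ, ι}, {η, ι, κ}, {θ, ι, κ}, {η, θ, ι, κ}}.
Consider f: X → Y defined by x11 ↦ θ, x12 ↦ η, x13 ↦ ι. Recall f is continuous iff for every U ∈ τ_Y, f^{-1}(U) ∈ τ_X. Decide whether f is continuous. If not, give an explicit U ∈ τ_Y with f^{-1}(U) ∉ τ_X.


f is NOT continuous.

Compute f^{-1}(U) for each U ∈ τ_Y:
  U = ∅: f^{-1}(U) = ∅ ∈ τ_X ✓.
  U = {η}: f^{-1}(U) = {x12} ∈ τ_X ✓.
  U = {θ}: f^{-1}(U) = {x11} ∉ τ_X ✗.
  U = {ι}: f^{-1}(U) = {x13} ∈ τ_X ✓.
  U = {η, θ}: f^{-1}(U) = {x11, x12} ∉ τ_X ✗.
  U = {η, ι}: f^{-1}(U) = {x12, x13} ∈ τ_X ✓.
  U = {θ, ι}: f^{-1}(U) = {x11, x13} ∉ τ_X ✗.
  U = {ι, κ}: f^{-1}(U) = {x13} ∈ τ_X ✓.
  U = {η, θ, ι}: f^{-1}(U) = {x11, x12, x13} ∈ τ_X ✓.
  U = {η, ι, κ}: f^{-1}(U) = {x12, x13} ∈ τ_X ✓.
  U = {θ, ι, κ}: f^{-1}(U) = {x11, x13} ∉ τ_X ✗.
  U = {η, θ, ι, κ}: f^{-1}(U) = {x11, x12, x13} ∈ τ_X ✓.
Found U = {θ} with f^{-1}(U) = {x11} not in τ_X. Therefore f is NOT continuous.


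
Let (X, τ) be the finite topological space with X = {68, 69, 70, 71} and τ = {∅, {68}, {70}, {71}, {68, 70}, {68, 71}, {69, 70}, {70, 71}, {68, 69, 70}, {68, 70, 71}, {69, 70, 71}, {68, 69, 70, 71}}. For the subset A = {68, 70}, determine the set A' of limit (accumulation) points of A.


A' = {69}

For each x ∈ X, list the open sets U ∈ τ with x ∈ U, then check whether U ∩ (A ∖ {x}) ≠ ∅ for every such U.
  x = 68: open {68} ∋ x has {68} ∩ (A ∖ {68}) = ∅, so x is NOT a limit point.
  x = 69: opens ∋ x are {69, 70}, {68, 69, 70}, {69, 70, 71}, {68, 69, 70, 71}; each meets A ∖ {69}, so x IS a limit point.
  x = 70: open {70} ∋ x has {70} ∩ (A ∖ {70}) = ∅, so x is NOT a limit point.
  x = 71: open {71} ∋ x has {71} ∩ (A ∖ {71}) = ∅, so x is NOT a limit point.
Collecting: A' = {69}.


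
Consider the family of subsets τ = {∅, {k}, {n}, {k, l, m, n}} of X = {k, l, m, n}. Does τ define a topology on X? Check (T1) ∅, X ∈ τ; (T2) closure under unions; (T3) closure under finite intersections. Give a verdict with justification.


τ is NOT a topology on X.

Axiom (T1): ∅ ∈ τ? Yes; X ∈ τ? Yes.
Axiom (T2/T3): check pairwise unions and intersections of members of τ.
Counterexample for (T2): {k} ∪ {n} = {k, n} ∉ τ. Therefore τ is NOT a topology.


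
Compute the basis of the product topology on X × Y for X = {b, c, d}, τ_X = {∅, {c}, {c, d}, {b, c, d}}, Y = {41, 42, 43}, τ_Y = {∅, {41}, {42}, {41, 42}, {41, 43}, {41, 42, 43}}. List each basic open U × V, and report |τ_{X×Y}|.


Basis B = {∅ × ∅, {c} × {41}, {c} × {42}, {c} × {41, 42}, {c} × {41, 43}, {c, d} × {41}, {c, d} × {42}, {b, c, d} × {41}, {b, c, d} × {42}, {c} × {41, 42, 43}, {c, d} × {41, 42}, {c, d} × {41, 43}, {b, c, d} × {41, 42}, {b, c, d} × {41, 43}, {c, d} × {41, 42, 43}, {b, c, d} × {41, 42, 43}}; |τ_{X×Y}| = 40.

Enumerate products U × V with U ∈ τ_X, V ∈ τ_Y (deduplicated):
  ∅ × ∅ = {} (∅)
  {c} × {41} = {(c,41)}
  {c} × {42} = {(c,42)}
  {c} × {41, 42} = {(c,41), (c,42)}
  {c} × {41, 43} = {(c,41), (c,43)}
  {c, d} × {41} = {(c,41), (d,41)}
  {c, d} × {42} = {(c,42), (d,42)}
  {b, c, d} × {41} = {(b,41), (c,41), (d,41)}
  {b, c, d} × {42} = {(b,42), (c,42), (d,42)}
  {c} × {41, 42, 43} = {(c,41), (c,42), (c,43)}
  {c, d} × {41, 42} = {(c,41), (c,42), (d,41), (d,42)}
  {c, d} × {41, 43} = {(c,41), (c,43), (d,41), (d,43)}
  {b, c, d} × {41, 42} = {(b,41), (b,42), (c,41), (c,42), (d,41), (d,42)}
  {b, c, d} × {41, 43} = {(b,41), (b,43), (c,41), (c,43), (d,41), (d,43)}
  {c, d} × {41, 42, 43} = {(c,41), (c,42), (c,43), (d,41), (d,42), (d,43)}
  {b, c, d} × {41, 42, 43} = {(b,41), (b,42), (b,43), (c,41), (c,42), (c,43), (d,41), (d,42), (d,43)}
These 16 distinct sets form the basis B.
Close under arbitrary unions to get τ_{X×Y}; counting gives |τ_{X×Y}| = 40.


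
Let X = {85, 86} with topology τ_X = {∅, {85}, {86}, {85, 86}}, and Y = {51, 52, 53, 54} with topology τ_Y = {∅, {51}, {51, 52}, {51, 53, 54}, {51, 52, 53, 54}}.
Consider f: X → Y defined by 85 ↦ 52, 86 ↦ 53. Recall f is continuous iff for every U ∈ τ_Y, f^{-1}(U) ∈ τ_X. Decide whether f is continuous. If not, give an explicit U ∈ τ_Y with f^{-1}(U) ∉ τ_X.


f IS continuous.

Compute f^{-1}(U) for each U ∈ τ_Y:
  U = ∅: f^{-1}(U) = ∅ ∈ τ_X ✓.
  U = {51}: f^{-1}(U) = ∅ ∈ τ_X ✓.
  U = {51, 52}: f^{-1}(U) = {85} ∈ τ_X ✓.
  U = {51, 53, 54}: f^{-1}(U) = {86} ∈ τ_X ✓.
  U = {51, 52, 53, 54}: f^{-1}(U) = {85, 86} ∈ τ_X ✓.
Every preimage lies in τ_X, so f IS continuous.


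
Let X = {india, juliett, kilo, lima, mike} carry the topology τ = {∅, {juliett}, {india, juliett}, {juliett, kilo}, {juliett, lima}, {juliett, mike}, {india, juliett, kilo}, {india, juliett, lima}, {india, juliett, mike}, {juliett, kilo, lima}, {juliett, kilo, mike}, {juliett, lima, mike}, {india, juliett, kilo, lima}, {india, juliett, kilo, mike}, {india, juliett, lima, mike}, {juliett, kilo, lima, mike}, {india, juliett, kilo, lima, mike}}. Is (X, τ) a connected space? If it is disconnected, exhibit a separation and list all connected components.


(X, τ) is connected.

Find clopen sets (U ∈ τ with X ∖ U ∈ τ):
  U = ∅, X ∖ U = {india, juliett, kilo, lima, mike} — both open, so U is clopen.
  U = {india, juliett, kilo, lima, mike}, X ∖ U = ∅ — both open, so U is clopen.
Only trivial clopens (∅ and X) exist, so (X, τ) is connected.
Compute connected components by grouping points that agree on all clopens:
  component: {india, juliett, kilo, lima, mike}


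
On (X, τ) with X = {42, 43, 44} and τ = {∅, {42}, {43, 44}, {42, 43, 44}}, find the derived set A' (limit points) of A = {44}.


A' = {43}

For each x ∈ X, list the open sets U ∈ τ with x ∈ U, then check whether U ∩ (A ∖ {x}) ≠ ∅ for every such U.
  x = 42: open {42} ∋ x has {42} ∩ (A ∖ {42}) = ∅, so x is NOT a limit point.
  x = 43: opens ∋ x are {43, 44}, {42, 43, 44}; each meets A ∖ {43}, so x IS a limit point.
  x = 44: open {43, 44} ∋ x has {43, 44} ∩ (A ∖ {44}) = ∅, so x is NOT a limit point.
Collecting: A' = {43}.


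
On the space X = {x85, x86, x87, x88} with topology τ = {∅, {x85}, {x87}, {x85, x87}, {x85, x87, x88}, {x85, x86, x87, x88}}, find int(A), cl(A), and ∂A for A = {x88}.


int(A) = ∅, cl(A) = {x86, x88}, ∂A = {x86, x88}.

Closed sets in (X, τ) are complements of opens:
  closed(X, τ) = {∅, {x86}, {x86, x88}, {x85, x86, x88}, {x86, x87, x88}, {x85, x86, x87, x88}}.
int(A) = ⋃ {U ∈ τ : U ⊆ A}. Opens contained in A: ∅.
Taking the union of these: int(A) = ∅.
cl(A) = ⋂ {C closed : A ⊆ C}. Closed sets containing A: {x86, x88}, {x85, x86, x88}, {x86, x87, x88}, {x85, x86, x87, x88}.
Intersecting these: cl(A) = {x86, x88}.
∂A = cl(A) ∖ int(A) = {x86, x88} ∖ ∅ = {x86, x88}.


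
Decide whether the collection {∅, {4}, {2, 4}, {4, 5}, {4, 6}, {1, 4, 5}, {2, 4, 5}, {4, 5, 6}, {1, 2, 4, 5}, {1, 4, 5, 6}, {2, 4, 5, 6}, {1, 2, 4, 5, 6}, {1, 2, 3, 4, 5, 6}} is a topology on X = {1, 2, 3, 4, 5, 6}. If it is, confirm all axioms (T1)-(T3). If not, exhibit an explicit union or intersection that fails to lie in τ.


τ is NOT a topology on X.

Axiom (T1): ∅ ∈ τ? Yes; X ∈ τ? Yes.
Axiom (T2/T3): check pairwise unions and intersections of members of τ.
Counterexample for (T2): {2, 4} ∪ {4, 6} = {2, 4, 6} ∉ τ. Therefore τ is NOT a topology.


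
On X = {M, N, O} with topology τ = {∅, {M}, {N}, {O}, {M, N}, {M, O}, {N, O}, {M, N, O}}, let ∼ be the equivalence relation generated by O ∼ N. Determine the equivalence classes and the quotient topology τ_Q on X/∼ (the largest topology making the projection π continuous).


X/∼ = {[M], [N=O]}; |τ_Q| = 4.

Equivalence classes: [M], [N=O].
Quotient map π: X → X/∼ sends M ↦ [M], N ↦ [N=O], O ↦ [N=O].
For each subset V ⊆ X/∼, compute π^{-1}(V) ⊆ X and check whether π^{-1}(V) ∈ τ. V is open in τ_Q iff π^{-1}(V) ∈ τ.
  V = {}: π^{-1}(V) = ∅ ∈ τ ✓.
  V = {[M]}: π^{-1}(V) = {M} ∈ τ ✓.
  V = {[N=O]}: π^{-1}(V) = {N, O} ∈ τ ✓.
  V = {[M], [N=O]}: π^{-1}(V) = {M, N, O} ∈ τ ✓.
Open sets in the quotient: τ_Q = {{}, {[M]}, {[N=O]}, {[M], [N=O]}} (4 elements).


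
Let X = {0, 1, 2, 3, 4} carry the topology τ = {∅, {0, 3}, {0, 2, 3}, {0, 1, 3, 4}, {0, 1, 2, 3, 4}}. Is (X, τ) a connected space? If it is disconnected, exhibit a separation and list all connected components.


(X, τ) is connected.

Find clopen sets (U ∈ τ with X ∖ U ∈ τ):
  U = ∅, X ∖ U = {0, 1, 2, 3, 4} — both open, so U is clopen.
  U = {0, 1, 2, 3, 4}, X ∖ U = ∅ — both open, so U is clopen.
Only trivial clopens (∅ and X) exist, so (X, τ) is connected.
Compute connected components by grouping points that agree on all clopens:
  component: {0, 1, 2, 3, 4}


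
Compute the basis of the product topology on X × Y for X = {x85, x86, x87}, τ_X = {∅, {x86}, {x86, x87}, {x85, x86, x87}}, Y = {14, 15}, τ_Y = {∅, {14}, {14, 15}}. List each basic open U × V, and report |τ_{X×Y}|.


Basis B = {∅ × ∅, {x86} × {14}, {x86} × {14, 15}, {x86, x87} × {14}, {x85, x86, x87} × {14}, {x86, x87} × {14, 15}, {x85, x86, x87} × {14, 15}}; |τ_{X×Y}| = 10.

Enumerate products U × V with U ∈ τ_X, V ∈ τ_Y (deduplicated):
  ∅ × ∅ = {} (∅)
  {x86} × {14} = {(x86,14)}
  {x86} × {14, 15} = {(x86,14), (x86,15)}
  {x86, x87} × {14} = {(x86,14), (x87,14)}
  {x85, x86, x87} × {14} = {(x85,14), (x86,14), (x87,14)}
  {x86, x87} × {14, 15} = {(x86,14), (x86,15), (x87,14), (x87,15)}
  {x85, x86, x87} × {14, 15} = {(x85,14), (x85,15), (x86,14), (x86,15), (x87,14), (x87,15)}
These 7 distinct sets form the basis B.
Close under arbitrary unions to get τ_{X×Y}; counting gives |τ_{X×Y}| = 10.


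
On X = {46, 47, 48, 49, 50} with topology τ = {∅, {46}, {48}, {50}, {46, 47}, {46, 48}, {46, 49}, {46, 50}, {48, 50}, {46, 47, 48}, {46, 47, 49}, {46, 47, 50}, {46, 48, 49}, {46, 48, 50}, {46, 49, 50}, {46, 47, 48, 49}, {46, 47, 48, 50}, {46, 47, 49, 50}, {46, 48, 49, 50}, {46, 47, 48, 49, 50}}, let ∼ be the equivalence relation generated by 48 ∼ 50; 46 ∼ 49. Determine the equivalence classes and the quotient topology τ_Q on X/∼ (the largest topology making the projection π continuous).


X/∼ = {[46=49], [47], [48=50]}; |τ_Q| = 6.

Equivalence classes: [46=49], [47], [48=50].
Quotient map π: X → X/∼ sends 46 ↦ [46=49], 47 ↦ [47], 48 ↦ [48=50], 49 ↦ [46=49], 50 ↦ [48=50].
For each subset V ⊆ X/∼, compute π^{-1}(V) ⊆ X and check whether π^{-1}(V) ∈ τ. V is open in τ_Q iff π^{-1}(V) ∈ τ.
  V = {}: π^{-1}(V) = ∅ ∈ τ ✓.
  V = {[46=49]}: π^{-1}(V) = {46, 49} ∈ τ ✓.
  V = {[47]}: π^{-1}(V) = {47} ∉ τ ✗.
  V = {[46=49], [47]}: π^{-1}(V) = {46, 47, 49} ∈ τ ✓.
  V = {[48=50]}: π^{-1}(V) = {48, 50} ∈ τ ✓.
  V = {[46=49], [48=50]}: π^{-1}(V) = {46, 48, 49, 50} ∈ τ ✓.
  V = {[47], [48=50]}: π^{-1}(V) = {47, 48, 50} ∉ τ ✗.
  V = {[46=49], [47], [48=50]}: π^{-1}(V) = {46, 47, 48, 49, 50} ∈ τ ✓.
Open sets in the quotient: τ_Q = {{}, {[46=49]}, {[46=49], [47]}, {[48=50]}, {[46=49], [48=50]}, {[46=49], [47], [48=50]}} (6 elements).


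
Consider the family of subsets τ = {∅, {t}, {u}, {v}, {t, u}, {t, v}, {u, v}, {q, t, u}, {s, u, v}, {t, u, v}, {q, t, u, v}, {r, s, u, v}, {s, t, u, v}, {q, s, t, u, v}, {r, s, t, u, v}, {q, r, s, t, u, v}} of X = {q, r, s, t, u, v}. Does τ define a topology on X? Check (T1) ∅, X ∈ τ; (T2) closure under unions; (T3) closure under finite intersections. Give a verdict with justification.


τ IS a topology on X.

Axiom (T1): ∅ ∈ τ? Yes; X ∈ τ? Yes.
Axiom (T2/T3): check pairwise unions and intersections of members of τ.
All pairwise intersections and unions checked — each lies in τ. Therefore τ satisfies (T1), (T2), (T3): it IS a topology on X.


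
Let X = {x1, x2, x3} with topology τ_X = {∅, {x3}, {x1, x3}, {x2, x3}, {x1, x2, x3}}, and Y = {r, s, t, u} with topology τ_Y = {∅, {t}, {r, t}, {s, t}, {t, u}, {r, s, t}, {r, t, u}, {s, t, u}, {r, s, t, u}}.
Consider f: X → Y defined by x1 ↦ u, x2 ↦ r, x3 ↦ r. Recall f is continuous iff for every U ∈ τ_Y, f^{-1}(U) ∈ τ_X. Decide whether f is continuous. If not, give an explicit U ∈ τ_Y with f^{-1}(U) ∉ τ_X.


f is NOT continuous.

Compute f^{-1}(U) for each U ∈ τ_Y:
  U = ∅: f^{-1}(U) = ∅ ∈ τ_X ✓.
  U = {t}: f^{-1}(U) = ∅ ∈ τ_X ✓.
  U = {r, t}: f^{-1}(U) = {x2, x3} ∈ τ_X ✓.
  U = {s, t}: f^{-1}(U) = ∅ ∈ τ_X ✓.
  U = {t, u}: f^{-1}(U) = {x1} ∉ τ_X ✗.
  U = {r, s, t}: f^{-1}(U) = {x2, x3} ∈ τ_X ✓.
  U = {r, t, u}: f^{-1}(U) = {x1, x2, x3} ∈ τ_X ✓.
  U = {s, t, u}: f^{-1}(U) = {x1} ∉ τ_X ✗.
  U = {r, s, t, u}: f^{-1}(U) = {x1, x2, x3} ∈ τ_X ✓.
Found U = {t, u} with f^{-1}(U) = {x1} not in τ_X. Therefore f is NOT continuous.


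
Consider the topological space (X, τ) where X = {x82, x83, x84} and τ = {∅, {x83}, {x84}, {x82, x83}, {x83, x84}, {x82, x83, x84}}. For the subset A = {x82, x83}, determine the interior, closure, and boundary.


int(A) = {x82, x83}, cl(A) = {x82, x83}, ∂A = ∅.

Closed sets in (X, τ) are complements of opens:
  closed(X, τ) = {∅, {x82}, {x84}, {x82, x83}, {x82, x84}, {x82, x83, x84}}.
int(A) = ⋃ {U ∈ τ : U ⊆ A}. Opens contained in A: ∅, {x83}, {x82, x83}.
Taking the union of these: int(A) = {x82, x83}.
cl(A) = ⋂ {C closed : A ⊆ C}. Closed sets containing A: {x82, x83}, {x82, x83, x84}.
Intersecting these: cl(A) = {x82, x83}.
∂A = cl(A) ∖ int(A) = {x82, x83} ∖ {x82, x83} = ∅.


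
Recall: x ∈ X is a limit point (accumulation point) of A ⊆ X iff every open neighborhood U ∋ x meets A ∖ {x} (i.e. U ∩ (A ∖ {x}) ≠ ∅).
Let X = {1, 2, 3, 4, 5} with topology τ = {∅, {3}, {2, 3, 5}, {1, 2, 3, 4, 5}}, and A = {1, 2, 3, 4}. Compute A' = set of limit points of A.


A' = {1, 2, 4, 5}

For each x ∈ X, list the open sets U ∈ τ with x ∈ U, then check whether U ∩ (A ∖ {x}) ≠ ∅ for every such U.
  x = 1: opens ∋ x are {1, 2, 3, 4, 5}; each meets A ∖ {1}, so x IS a limit point.
  x = 2: opens ∋ x are {2, 3, 5}, {1, 2, 3, 4, 5}; each meets A ∖ {2}, so x IS a limit point.
  x = 3: open {3} ∋ x has {3} ∩ (A ∖ {3}) = ∅, so x is NOT a limit point.
  x = 4: opens ∋ x are {1, 2, 3, 4, 5}; each meets A ∖ {4}, so x IS a limit point.
  x = 5: opens ∋ x are {2, 3, 5}, {1, 2, 3, 4, 5}; each meets A ∖ {5}, so x IS a limit point.
Collecting: A' = {1, 2, 4, 5}.


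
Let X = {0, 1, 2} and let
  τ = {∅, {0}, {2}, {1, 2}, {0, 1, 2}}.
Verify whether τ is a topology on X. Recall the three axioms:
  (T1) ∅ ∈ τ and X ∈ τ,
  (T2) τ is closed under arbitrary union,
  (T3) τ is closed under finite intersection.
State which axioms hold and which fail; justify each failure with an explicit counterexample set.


τ is NOT a topology on X.

Axiom (T1): ∅ ∈ τ? Yes; X ∈ τ? Yes.
Axiom (T2/T3): check pairwise unions and intersections of members of τ.
Counterexample for (T2): {0} ∪ {2} = {0, 2} ∉ τ. Therefore τ is NOT a topology.


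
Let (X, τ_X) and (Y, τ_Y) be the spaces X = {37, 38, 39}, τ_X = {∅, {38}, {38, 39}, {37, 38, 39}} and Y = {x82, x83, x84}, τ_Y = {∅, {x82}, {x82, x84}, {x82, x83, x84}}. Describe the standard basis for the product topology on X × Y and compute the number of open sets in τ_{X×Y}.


Basis B = {∅ × ∅, {38} × {x82}, {38} × {x82, x84}, {38, 39} × {x82}, {37, 38, 39} × {x82}, {38} × {x82, x83, x84}, {38, 39} × {x82, x84}, {37, 38, 39} × {x82, x84}, {38, 39} × {x82, x83, x84}, {37, 38, 39} × {x82, x83, x84}}; |τ_{X×Y}| = 20.

Enumerate products U × V with U ∈ τ_X, V ∈ τ_Y (deduplicated):
  ∅ × ∅ = {} (∅)
  {38} × {x82} = {(38,x82)}
  {38} × {x82, x84} = {(38,x82), (38,x84)}
  {38, 39} × {x82} = {(38,x82), (39,x82)}
  {37, 38, 39} × {x82} = {(37,x82), (38,x82), (39,x82)}
  {38} × {x82, x83, x84} = {(38,x82), (38,x83), (38,x84)}
  {38, 39} × {x82, x84} = {(38,x82), (38,x84), (39,x82), (39,x84)}
  {37, 38, 39} × {x82, x84} = {(37,x82), (37,x84), (38,x82), (38,x84), (39,x82), (39,x84)}
  {38, 39} × {x82, x83, x84} = {(38,x82), (38,x83), (38,x84), (39,x82), (39,x83), (39,x84)}
  {37, 38, 39} × {x82, x83, x84} = {(37,x82), (37,x83), (37,x84), (38,x82), (38,x83), (38,x84), (39,x82), (39,x83), (39,x84)}
These 10 distinct sets form the basis B.
Close under arbitrary unions to get τ_{X×Y}; counting gives |τ_{X×Y}| = 20.


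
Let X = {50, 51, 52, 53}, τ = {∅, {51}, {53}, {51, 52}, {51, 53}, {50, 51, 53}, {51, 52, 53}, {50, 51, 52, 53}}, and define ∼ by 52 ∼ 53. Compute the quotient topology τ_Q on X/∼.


X/∼ = {[50], [51], [52=53]}; |τ_Q| = 4.

Equivalence classes: [50], [51], [52=53].
Quotient map π: X → X/∼ sends 50 ↦ [50], 51 ↦ [51], 52 ↦ [52=53], 53 ↦ [52=53].
For each subset V ⊆ X/∼, compute π^{-1}(V) ⊆ X and check whether π^{-1}(V) ∈ τ. V is open in τ_Q iff π^{-1}(V) ∈ τ.
  V = {}: π^{-1}(V) = ∅ ∈ τ ✓.
  V = {[50]}: π^{-1}(V) = {50} ∉ τ ✗.
  V = {[51]}: π^{-1}(V) = {51} ∈ τ ✓.
  V = {[50], [51]}: π^{-1}(V) = {50, 51} ∉ τ ✗.
  V = {[52=53]}: π^{-1}(V) = {52, 53} ∉ τ ✗.
  V = {[50], [52=53]}: π^{-1}(V) = {50, 52, 53} ∉ τ ✗.
  V = {[51], [52=53]}: π^{-1}(V) = {51, 52, 53} ∈ τ ✓.
  V = {[50], [51], [52=53]}: π^{-1}(V) = {50, 51, 52, 53} ∈ τ ✓.
Open sets in the quotient: τ_Q = {{}, {[51]}, {[51], [52=53]}, {[50], [51], [52=53]}} (4 elements).


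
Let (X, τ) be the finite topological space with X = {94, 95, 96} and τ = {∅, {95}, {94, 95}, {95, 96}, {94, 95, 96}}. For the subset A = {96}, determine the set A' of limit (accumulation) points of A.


A' = ∅

For each x ∈ X, list the open sets U ∈ τ with x ∈ U, then check whether U ∩ (A ∖ {x}) ≠ ∅ for every such U.
  x = 94: open {94, 95} ∋ x has {94, 95} ∩ (A ∖ {94}) = ∅, so x is NOT a limit point.
  x = 95: open {95} ∋ x has {95} ∩ (A ∖ {95}) = ∅, so x is NOT a limit point.
  x = 96: open {95, 96} ∋ x has {95, 96} ∩ (A ∖ {96}) = ∅, so x is NOT a limit point.
Collecting: A' = ∅.
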